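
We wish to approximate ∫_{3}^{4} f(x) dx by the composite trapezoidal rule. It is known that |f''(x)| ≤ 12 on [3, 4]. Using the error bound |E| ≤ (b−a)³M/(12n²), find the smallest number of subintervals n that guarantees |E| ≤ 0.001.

32

Need 12/(12n²) ≤ 0.001.
n² ≥ 12/(12·0.001) = 1000 ⇒ n ≥ 31.6228, so the smallest n is 32.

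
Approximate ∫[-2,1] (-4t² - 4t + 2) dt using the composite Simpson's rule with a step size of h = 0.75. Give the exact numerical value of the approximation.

h = (1 − (-2))/4 = 0.75.
Nodes t₀,…,t₄ = -2, -1.25, -0.5, 0.25, 1.
f(t) = -4t² - 4t + 2: f₀=-6, f₁=0.75, f₂=3, f₃=0.75, f₄=-6.
(h/3)·[f₀ + 4f₁ + 2f₂ + 4f₃ + f₄] = 0.25·(0) = 0.

0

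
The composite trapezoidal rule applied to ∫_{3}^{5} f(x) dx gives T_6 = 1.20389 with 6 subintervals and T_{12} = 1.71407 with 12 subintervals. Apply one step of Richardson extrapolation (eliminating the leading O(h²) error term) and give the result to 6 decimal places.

R = (4·T_{12} − T_6) / 3 = (4·1.71407 − 1.20389)/3 = (5.65239)/3 = 1.884130.

1.884130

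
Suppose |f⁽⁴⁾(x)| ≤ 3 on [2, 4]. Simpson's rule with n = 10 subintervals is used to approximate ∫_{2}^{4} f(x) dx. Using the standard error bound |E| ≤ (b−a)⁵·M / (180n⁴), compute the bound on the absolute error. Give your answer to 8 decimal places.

|E| ≤ (2)⁵·3 / (180·10⁴) = 96/1800000 = 0.00005333.

0.00005333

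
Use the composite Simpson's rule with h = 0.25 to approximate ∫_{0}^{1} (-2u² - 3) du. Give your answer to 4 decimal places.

-3.6667

h = (1 − 0)/4 = 0.25.
Nodes u₀,…,u₄ = 0, 0.25, 0.5, 0.75, 1.
f(u) = -2u² - 3: f₀=-3, f₁=-3.125, f₂=-3.5, f₃=-4.125, f₄=-5.
(h/3)·[f₀ + 4f₁ + 2f₂ + 4f₃ + f₄] = 0.083333·(-44) = -3.6667.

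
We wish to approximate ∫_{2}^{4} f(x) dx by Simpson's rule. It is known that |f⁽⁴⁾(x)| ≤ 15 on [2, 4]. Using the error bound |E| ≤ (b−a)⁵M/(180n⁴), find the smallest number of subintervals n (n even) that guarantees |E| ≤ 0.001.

8

Need 480/(180n⁴) ≤ 0.001.
n⁴ ≥ 480/(180·0.001) = 2666.67 ⇒ n ≥ 7.1861, so the smallest even n is 8. (n must be even for Simpson's rule.)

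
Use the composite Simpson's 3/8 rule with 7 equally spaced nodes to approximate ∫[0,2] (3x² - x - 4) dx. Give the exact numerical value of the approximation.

h = (2 − 0)/6 = 0.333333.
Nodes x₀,…,x₆ = 0, 0.333333, 0.666667, 1, 1.333333, 1.666667, 2.
f(x) = 3x² - x - 4: f₀=-4, f₁=-4, f₂=-3.333333, f₃=-2, f₄=0, f₅=2.666667, f₆=6.
(3h/8)·[f₀ + 3f₁ + 3f₂ + 2f₃ + 3f₄ + 3f₅ + f₆] = 0.125·(-16) = -2.

-2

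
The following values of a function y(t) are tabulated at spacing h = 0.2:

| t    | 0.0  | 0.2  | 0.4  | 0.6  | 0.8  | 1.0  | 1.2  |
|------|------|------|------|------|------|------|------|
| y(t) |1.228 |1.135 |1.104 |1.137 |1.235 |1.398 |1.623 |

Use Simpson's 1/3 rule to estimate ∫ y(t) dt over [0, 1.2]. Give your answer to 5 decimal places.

h = 0.2, n = 6.
(h/3)·[y₀ + 4y₁ + 2y₂ + 4y₃ + 2y₄ + 4y₅ + y₆] = 0.066667·(22.209) = 1.48060.

1.48060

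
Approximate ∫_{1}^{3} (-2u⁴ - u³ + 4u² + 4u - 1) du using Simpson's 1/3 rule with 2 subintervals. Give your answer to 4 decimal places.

h = (3 − 1)/2 = 1.
Nodes u₀,…,u₂ = 1, 2, 3.
f(u) = -2u⁴ - u³ + 4u² + 4u - 1: f₀=4, f₁=-17, f₂=-142.
(h/3)·[f₀ + 4f₁ + f₂] = 0.333333·(-206) = -68.6667.

-68.6667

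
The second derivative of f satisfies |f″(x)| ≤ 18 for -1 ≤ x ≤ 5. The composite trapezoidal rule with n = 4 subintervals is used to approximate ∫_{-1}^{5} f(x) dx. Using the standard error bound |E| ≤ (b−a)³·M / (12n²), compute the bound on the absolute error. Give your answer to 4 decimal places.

|E| ≤ (6)³·18 / (12·4²) = 3888/192 = 20.2500.

20.2500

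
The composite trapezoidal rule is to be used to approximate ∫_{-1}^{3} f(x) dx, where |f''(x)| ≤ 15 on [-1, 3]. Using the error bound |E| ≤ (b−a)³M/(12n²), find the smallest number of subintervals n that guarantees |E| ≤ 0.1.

Need 960/(12n²) ≤ 0.1.
n² ≥ 960/(12·0.1) = 800 ⇒ n ≥ 28.2843, so the smallest n is 29.

29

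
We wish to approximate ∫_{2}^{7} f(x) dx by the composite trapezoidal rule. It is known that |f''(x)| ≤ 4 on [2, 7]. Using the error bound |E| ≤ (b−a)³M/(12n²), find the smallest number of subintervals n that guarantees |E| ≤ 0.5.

10

Need 500/(12n²) ≤ 0.5.
n² ≥ 500/(12·0.5) = 83.3333 ⇒ n ≥ 9.1287, so the smallest n is 10.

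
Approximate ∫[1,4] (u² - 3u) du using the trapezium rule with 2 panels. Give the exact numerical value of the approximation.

h = (4 − 1)/2 = 1.5.
Nodes u₀,…,u₂ = 1, 2.5, 4.
f(u) = u² - 3u: f₀=-2, f₁=-1.25, f₂=4.
(h/2)·[f₀ + 2f₁ + f₂] = 0.75·(-0.5) = -0.375.

-0.375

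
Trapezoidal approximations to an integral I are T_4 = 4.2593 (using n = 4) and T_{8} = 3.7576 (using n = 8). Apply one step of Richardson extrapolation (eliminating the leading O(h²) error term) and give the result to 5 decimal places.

3.59037

R = (4·T_{8} − T_4) / 3 = (4·3.7576 − 4.2593)/3 = (10.7711)/3 = 3.59037.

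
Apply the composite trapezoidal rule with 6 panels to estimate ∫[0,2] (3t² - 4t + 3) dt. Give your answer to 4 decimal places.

6.1111

h = (2 − 0)/6 = 0.333333.
Nodes t₀,…,t₆ = 0, 0.333333, 0.666667, 1, 1.333333, 1.666667, 2.
f(t) = 3t² - 4t + 3: f₀=3, f₁=2, f₂=1.666667, f₃=2, f₄=3, f₅=4.666667, f₆=7.
(h/2)·[f₀ + 2f₁ + 2f₂ + 2f₃ + 2f₄ + 2f₅ + f₆] = 0.166667·(36.666667) = 6.1111.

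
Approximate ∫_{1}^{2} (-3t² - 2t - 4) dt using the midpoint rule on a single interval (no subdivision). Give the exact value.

M = (b−a)·f(1.5) = 1·(-13.75) = -13.75.

-13.75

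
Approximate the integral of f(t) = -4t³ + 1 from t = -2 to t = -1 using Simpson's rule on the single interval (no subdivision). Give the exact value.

16

S = (b−a)/6 · [f(-2) + 4f(-1.5) + f(-1)] = 0.166667·[33 + 4·14.5 + 5] = 16.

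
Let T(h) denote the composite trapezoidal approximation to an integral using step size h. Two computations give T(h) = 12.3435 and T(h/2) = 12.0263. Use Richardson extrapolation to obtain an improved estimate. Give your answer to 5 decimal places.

11.92057

R = (4·T(h/2) − T(h)) / 3 = (4·12.0263 − 12.3435)/3 = (35.7617)/3 = 11.92057.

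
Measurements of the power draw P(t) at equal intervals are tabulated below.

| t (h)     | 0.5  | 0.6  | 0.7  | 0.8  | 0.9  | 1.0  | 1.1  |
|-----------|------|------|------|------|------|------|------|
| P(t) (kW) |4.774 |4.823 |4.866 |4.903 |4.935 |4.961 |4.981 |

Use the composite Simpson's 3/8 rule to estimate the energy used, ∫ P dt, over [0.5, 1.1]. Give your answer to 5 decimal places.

2.93685

h = 0.1, n = 6.
(3h/8)·[y₀ + 3y₁ + 3y₂ + 2y₃ + 3y₄ + 3y₅ + y₆] = 0.0375·(78.316) = 2.93685.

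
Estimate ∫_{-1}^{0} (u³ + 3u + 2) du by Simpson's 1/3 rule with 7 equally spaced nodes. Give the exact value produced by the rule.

h = (0 − (-1))/6 = 0.166667.
Nodes u₀,…,u₆ = -1, -0.833333, -0.666667, -0.5, -0.333333, -0.166667, 0.
f(u) = u³ + 3u + 2: f₀=-2, f₁=-1.078704, f₂=-0.296296, f₃=0.375, f₄=0.962963, f₅=1.495370, f₆=2.
(h/3)·[f₀ + 4f₁ + 2f₂ + 4f₃ + 2f₄ + 4f₅ + f₆] = 0.055556·(4.5) = 0.25.

0.25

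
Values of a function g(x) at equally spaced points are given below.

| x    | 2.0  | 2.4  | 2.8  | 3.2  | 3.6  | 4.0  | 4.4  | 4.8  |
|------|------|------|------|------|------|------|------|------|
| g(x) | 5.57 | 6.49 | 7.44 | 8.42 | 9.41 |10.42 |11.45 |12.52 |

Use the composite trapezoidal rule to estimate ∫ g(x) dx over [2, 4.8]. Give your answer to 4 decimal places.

h = 0.4, n = 7.
(h/2)·[y₀ + 2y₁ + 2y₂ + 2y₃ + 2y₄ + 2y₅ + 2y₆ + y₇] = 0.2·(125.35) = 25.0700.

25.0700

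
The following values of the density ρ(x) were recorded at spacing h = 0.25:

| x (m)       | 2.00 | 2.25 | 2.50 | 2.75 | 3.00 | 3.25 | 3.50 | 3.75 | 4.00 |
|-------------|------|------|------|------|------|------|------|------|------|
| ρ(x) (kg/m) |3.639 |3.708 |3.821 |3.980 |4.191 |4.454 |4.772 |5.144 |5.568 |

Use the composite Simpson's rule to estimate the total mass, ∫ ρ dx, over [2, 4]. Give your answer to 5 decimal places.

8.65992

h = 0.25, n = 8.
(h/3)·[y₀ + 4y₁ + 2y₂ + 4y₃ + 2y₄ + 4y₅ + 2y₆ + 4y₇ + y₈] = 0.083333·(103.919) = 8.65992.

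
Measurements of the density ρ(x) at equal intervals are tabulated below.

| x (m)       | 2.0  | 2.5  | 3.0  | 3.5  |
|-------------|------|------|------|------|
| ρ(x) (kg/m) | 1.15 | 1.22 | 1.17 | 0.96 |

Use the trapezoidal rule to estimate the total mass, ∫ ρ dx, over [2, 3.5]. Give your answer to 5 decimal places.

h = 0.5, n = 3.
(h/2)·[y₀ + 2y₁ + 2y₂ + y₃] = 0.25·(6.89) = 1.72250.

1.72250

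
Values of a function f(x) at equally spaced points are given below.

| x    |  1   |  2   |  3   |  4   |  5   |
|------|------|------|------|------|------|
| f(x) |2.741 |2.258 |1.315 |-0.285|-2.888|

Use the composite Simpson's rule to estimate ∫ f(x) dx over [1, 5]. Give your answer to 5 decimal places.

3.45833

h = 1, n = 4.
(h/3)·[y₀ + 4y₁ + 2y₂ + 4y₃ + y₄] = 0.333333·(10.375) = 3.45833.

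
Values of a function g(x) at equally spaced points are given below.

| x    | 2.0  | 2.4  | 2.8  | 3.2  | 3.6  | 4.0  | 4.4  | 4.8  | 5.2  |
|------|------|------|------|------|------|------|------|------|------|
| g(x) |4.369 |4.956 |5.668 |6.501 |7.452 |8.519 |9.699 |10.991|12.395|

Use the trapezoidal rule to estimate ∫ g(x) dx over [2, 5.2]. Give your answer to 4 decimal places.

24.8672

h = 0.4, n = 8.
(h/2)·[y₀ + 2y₁ + 2y₂ + 2y₃ + 2y₄ + 2y₅ + 2y₆ + 2y₇ + y₈] = 0.2·(124.336) = 24.8672.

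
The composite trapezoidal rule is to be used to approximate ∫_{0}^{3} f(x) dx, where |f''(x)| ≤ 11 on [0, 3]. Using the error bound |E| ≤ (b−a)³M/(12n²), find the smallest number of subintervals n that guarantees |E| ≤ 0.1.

Need 297/(12n²) ≤ 0.1.
n² ≥ 297/(12·0.1) = 247.5 ⇒ n ≥ 15.7321, so the smallest n is 16.

16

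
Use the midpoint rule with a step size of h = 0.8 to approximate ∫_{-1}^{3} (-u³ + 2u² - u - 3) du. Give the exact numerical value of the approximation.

-17.12

h = (3 − (-1))/5 = 0.8.
Midpoints m₁,…,m₅ = -0.6, 0.2, 1, 1.8, 2.6.
f(m₁)=-1.464, f(m₂)=-3.128, f(m₃)=-3, f(m₄)=-4.152, f(m₅)=-9.656.
h·[f(m₁) + f(m₂) + f(m₃) + f(m₄) + f(m₅)] = 0.8·(-21.4) = -17.12.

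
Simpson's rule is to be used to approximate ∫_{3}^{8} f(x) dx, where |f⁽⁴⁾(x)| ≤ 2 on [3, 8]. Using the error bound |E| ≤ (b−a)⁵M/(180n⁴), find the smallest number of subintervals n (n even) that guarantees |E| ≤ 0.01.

Need 6250/(180n⁴) ≤ 0.01.
n⁴ ≥ 6250/(180·0.01) = 3472.22 ⇒ n ≥ 7.6763, so the smallest even n is 8. (n must be even for Simpson's rule.)

8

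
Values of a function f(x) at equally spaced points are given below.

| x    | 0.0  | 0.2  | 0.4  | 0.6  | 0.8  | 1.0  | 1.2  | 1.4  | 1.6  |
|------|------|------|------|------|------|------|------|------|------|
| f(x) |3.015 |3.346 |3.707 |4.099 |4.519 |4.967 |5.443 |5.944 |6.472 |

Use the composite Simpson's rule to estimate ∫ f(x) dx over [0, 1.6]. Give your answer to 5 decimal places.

h = 0.2, n = 8.
(h/3)·[y₀ + 4y₁ + 2y₂ + 4y₃ + 2y₄ + 4y₅ + 2y₆ + 4y₇ + y₈] = 0.066667·(110.249) = 7.34993.

7.34993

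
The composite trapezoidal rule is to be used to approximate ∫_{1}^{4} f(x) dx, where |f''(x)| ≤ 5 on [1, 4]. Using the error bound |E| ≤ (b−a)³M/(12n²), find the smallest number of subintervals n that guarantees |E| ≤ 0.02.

24

Need 135/(12n²) ≤ 0.02.
n² ≥ 135/(12·0.02) = 562.5 ⇒ n ≥ 23.7171, so the smallest n is 24.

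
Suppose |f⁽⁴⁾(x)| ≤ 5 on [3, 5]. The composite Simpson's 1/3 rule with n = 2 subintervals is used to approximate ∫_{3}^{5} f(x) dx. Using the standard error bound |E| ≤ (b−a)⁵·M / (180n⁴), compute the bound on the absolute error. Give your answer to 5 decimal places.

|E| ≤ (2)⁵·5 / (180·2⁴) = 160/2880 = 0.05556.

0.05556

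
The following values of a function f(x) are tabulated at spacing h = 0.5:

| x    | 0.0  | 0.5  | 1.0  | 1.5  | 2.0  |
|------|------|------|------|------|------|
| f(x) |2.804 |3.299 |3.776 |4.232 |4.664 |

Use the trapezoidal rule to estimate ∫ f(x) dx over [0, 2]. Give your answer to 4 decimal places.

h = 0.5, n = 4.
(h/2)·[y₀ + 2y₁ + 2y₂ + 2y₃ + y₄] = 0.25·(30.082) = 7.5205.

7.5205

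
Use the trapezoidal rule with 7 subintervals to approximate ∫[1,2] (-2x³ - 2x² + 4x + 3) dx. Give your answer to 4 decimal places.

-3.2041

h = (2 − 1)/7 = 0.142857.
Nodes x₀,…,x₇ = 1, 1.142857, 1.285714, 1.428571, 1.571429, 1.714286, 1.857143, 2.
f(x) = -2x³ - 2x² + 4x + 3: f₀=3, f₁=1.973761, f₂=0.586006, f₃=-1.198251, f₄=-3.413994, f₅=-6.096210, f₆=-9.279883, f₇=-13.
(h/2)·[f₀ + 2f₁ + 2f₂ + 2f₃ + 2f₄ + 2f₅ + 2f₆ + f₇] = 0.071429·(-44.857143) = -3.2041.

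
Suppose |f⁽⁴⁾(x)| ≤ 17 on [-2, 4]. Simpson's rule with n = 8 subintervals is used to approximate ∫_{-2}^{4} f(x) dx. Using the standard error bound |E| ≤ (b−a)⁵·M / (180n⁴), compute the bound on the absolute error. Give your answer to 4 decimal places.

0.1793

|E| ≤ (6)⁵·17 / (180·8⁴) = 132192/737280 = 0.1793.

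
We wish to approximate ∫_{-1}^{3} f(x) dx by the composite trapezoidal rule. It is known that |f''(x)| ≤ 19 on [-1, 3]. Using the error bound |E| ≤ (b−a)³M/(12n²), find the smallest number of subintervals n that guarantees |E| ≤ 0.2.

23

Need 1216/(12n²) ≤ 0.2.
n² ≥ 1216/(12·0.2) = 506.667 ⇒ n ≥ 22.5093, so the smallest n is 23.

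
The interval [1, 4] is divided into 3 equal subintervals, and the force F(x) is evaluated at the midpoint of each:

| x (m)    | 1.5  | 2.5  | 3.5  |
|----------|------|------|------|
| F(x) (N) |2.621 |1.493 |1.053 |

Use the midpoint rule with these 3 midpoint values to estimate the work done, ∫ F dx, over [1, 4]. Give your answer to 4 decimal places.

h = 1, n = 3.
h·[y(m₁) + y(m₂) + y(m₃)] = 1·(5.167) = 5.1670.

5.1670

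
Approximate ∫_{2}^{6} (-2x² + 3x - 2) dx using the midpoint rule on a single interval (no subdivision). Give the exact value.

M = (b−a)·f(4) = 4·(-22) = -88.

-88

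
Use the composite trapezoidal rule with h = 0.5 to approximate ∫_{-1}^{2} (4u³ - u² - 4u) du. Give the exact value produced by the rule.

h = (2 − (-1))/6 = 0.5.
Nodes u₀,…,u₆ = -1, -0.5, 0, 0.5, 1, 1.5, 2.
f(u) = 4u³ - u² - 4u: f₀=-1, f₁=1.25, f₂=0, f₃=-1.75, f₄=-1, f₅=5.25, f₆=20.
(h/2)·[f₀ + 2f₁ + 2f₂ + 2f₃ + 2f₄ + 2f₅ + f₆] = 0.25·(26.5) = 6.625.

6.625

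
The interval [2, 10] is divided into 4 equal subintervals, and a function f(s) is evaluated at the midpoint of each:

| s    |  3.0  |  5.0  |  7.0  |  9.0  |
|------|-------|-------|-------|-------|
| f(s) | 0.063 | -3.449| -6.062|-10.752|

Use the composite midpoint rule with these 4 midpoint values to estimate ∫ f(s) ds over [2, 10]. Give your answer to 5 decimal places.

h = 2, n = 4.
h·[y(m₁) + y(m₂) + y(m₃) + y(m₄)] = 2·(-20.200) = -40.40000.

-40.40000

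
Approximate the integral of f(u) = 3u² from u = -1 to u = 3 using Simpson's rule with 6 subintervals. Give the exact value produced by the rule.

28

h = (3 − (-1))/6 = 0.666667.
Nodes u₀,…,u₆ = -1, -0.333333, 0.333333, 1, 1.666667, 2.333333, 3.
f(u) = 3u²: f₀=3, f₁=0.333333, f₂=0.333333, f₃=3, f₄=8.333333, f₅=16.333333, f₆=27.
(h/3)·[f₀ + 4f₁ + 2f₂ + 4f₃ + 2f₄ + 4f₅ + f₆] = 0.222222·(126) = 28.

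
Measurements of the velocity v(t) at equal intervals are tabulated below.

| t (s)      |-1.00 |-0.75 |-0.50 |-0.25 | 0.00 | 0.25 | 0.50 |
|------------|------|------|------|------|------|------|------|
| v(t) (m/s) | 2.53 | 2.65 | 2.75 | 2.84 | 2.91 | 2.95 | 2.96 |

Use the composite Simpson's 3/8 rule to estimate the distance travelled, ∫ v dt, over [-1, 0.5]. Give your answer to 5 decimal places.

h = 0.25, n = 6.
(3h/8)·[y₀ + 3y₁ + 3y₂ + 2y₃ + 3y₄ + 3y₅ + y₆] = 0.09375·(44.95) = 4.21406.

4.21406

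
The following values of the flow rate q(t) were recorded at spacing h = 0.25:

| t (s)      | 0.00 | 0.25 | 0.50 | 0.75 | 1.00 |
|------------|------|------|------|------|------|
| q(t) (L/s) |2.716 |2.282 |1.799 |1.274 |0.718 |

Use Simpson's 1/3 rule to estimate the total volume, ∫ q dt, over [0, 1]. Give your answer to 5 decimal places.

h = 0.25, n = 4.
(h/3)·[y₀ + 4y₁ + 2y₂ + 4y₃ + y₄] = 0.083333·(21.256) = 1.77133.

1.77133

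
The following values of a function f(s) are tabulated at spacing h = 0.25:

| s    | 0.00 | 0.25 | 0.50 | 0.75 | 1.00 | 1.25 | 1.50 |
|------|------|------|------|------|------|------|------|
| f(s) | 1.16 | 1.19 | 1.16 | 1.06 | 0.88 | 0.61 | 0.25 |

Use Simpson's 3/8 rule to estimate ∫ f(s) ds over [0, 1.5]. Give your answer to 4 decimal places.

1.4109

h = 0.25, n = 6.
(3h/8)·[y₀ + 3y₁ + 3y₂ + 2y₃ + 3y₄ + 3y₅ + y₆] = 0.09375·(15.05) = 1.4109.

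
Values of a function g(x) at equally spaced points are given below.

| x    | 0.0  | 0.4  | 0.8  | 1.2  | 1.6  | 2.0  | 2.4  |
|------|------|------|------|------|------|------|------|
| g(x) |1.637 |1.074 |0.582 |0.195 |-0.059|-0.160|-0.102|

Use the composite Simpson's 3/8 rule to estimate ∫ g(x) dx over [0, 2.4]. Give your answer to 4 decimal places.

h = 0.4, n = 6.
(3h/8)·[y₀ + 3y₁ + 3y₂ + 2y₃ + 3y₄ + 3y₅ + y₆] = 0.15·(6.236) = 0.9354.

0.9354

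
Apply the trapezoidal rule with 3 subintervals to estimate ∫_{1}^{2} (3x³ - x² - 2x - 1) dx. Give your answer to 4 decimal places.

5.1481

h = (2 − 1)/3 = 0.333333.
Nodes x₀,…,x₃ = 1, 1.333333, 1.666667, 2.
f(x) = 3x³ - x² - 2x - 1: f₀=-1, f₁=1.666667, f₂=6.777778, f₃=15.
(h/2)·[f₀ + 2f₁ + 2f₂ + f₃] = 0.166667·(30.888889) = 5.1481.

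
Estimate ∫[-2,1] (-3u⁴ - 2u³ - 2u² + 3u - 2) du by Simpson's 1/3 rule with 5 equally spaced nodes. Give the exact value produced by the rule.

-29.1796875

h = (1 − (-2))/4 = 0.75.
Nodes u₀,…,u₄ = -2, -1.25, -0.5, 0.25, 1.
f(u) = -3u⁴ - 2u³ - 2u² + 3u - 2: f₀=-48, f₁=-12.29296875, f₂=-3.9375, f₃=-1.41796875, f₄=-6.
(h/3)·[f₀ + 4f₁ + 2f₂ + 4f₃ + f₄] = 0.25·(-116.71875) = -29.1796875.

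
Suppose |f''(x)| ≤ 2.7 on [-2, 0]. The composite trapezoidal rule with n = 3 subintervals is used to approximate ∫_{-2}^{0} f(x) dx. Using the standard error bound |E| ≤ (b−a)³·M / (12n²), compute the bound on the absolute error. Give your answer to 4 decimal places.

|E| ≤ (2)³·2.7 / (12·3²) = 21.6/108 = 0.2000.

0.2000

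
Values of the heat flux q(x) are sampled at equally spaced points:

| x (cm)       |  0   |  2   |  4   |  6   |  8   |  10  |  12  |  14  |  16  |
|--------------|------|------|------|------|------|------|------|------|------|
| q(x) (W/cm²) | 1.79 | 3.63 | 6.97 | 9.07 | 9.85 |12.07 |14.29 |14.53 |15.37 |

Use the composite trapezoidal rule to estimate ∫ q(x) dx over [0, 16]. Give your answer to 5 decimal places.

h = 2, n = 8.
(h/2)·[y₀ + 2y₁ + 2y₂ + 2y₃ + 2y₄ + 2y₅ + 2y₆ + 2y₇ + y₈] = 1·(157.98) = 157.98000.

157.98000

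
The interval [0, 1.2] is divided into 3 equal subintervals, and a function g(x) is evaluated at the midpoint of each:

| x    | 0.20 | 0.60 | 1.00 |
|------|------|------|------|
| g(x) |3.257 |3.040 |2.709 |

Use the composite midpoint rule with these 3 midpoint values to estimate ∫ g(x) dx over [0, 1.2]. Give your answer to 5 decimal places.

h = 0.4, n = 3.
h·[y(m₁) + y(m₂) + y(m₃)] = 0.4·(9.006) = 3.60240.

3.60240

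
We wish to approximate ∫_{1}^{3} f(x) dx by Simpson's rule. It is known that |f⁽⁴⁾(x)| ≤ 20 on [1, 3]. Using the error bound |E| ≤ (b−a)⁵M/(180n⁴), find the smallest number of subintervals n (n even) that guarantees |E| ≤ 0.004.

6

Need 640/(180n⁴) ≤ 0.004.
n⁴ ≥ 640/(180·0.004) = 888.889 ⇒ n ≥ 5.4602, so the smallest even n is 6. (n must be even for Simpson's rule.)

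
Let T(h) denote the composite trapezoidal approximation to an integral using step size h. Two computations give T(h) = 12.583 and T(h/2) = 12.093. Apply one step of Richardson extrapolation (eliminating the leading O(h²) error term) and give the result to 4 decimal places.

R = (4·T(h/2) − T(h)) / 3 = (4·12.093 − 12.583)/3 = (35.789)/3 = 11.9297.

11.9297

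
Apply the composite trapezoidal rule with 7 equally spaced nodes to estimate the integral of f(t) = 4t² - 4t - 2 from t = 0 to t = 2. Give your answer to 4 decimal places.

-1.1852

h = (2 − 0)/6 = 0.333333.
Nodes t₀,…,t₆ = 0, 0.333333, 0.666667, 1, 1.333333, 1.666667, 2.
f(t) = 4t² - 4t - 2: f₀=-2, f₁=-2.888889, f₂=-2.888889, f₃=-2, f₄=-0.222222, f₅=2.444444, f₆=6.
(h/2)·[f₀ + 2f₁ + 2f₂ + 2f₃ + 2f₄ + 2f₅ + f₆] = 0.166667·(-7.111111) = -1.1852.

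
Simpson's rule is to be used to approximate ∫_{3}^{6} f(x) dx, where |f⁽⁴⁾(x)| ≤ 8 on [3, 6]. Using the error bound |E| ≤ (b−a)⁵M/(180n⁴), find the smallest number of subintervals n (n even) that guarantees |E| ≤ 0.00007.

20

Need 1944/(180n⁴) ≤ 0.00007.
n⁴ ≥ 1944/(180·0.00007) = 154286 ⇒ n ≥ 19.8190, so the smallest even n is 20. (n must be even for Simpson's rule.)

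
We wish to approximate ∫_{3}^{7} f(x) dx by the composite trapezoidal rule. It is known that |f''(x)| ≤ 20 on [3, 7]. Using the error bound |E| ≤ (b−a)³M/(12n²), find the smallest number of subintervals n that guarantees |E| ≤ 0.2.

24

Need 1280/(12n²) ≤ 0.2.
n² ≥ 1280/(12·0.2) = 533.333 ⇒ n ≥ 23.0940, so the smallest n is 24.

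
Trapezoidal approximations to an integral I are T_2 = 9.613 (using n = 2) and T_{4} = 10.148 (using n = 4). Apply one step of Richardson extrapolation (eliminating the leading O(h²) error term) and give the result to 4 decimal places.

R = (4·T_{4} − T_2) / 3 = (4·10.148 − 9.613)/3 = (30.979)/3 = 10.3263.

10.3263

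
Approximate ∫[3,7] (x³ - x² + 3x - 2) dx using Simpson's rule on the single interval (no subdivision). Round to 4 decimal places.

S = (b−a)/6 · [f(3) + 4f(5) + f(7)] = 0.666667·[25 + 4·113 + 313] = 526.6667.

526.6667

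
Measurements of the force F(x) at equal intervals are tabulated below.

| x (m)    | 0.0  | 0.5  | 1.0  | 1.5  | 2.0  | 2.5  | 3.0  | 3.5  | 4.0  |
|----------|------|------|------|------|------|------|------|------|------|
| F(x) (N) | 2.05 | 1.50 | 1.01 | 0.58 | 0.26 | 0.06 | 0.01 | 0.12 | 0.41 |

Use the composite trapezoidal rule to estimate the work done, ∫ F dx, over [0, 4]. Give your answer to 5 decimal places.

2.38500

h = 0.5, n = 8.
(h/2)·[y₀ + 2y₁ + 2y₂ + 2y₃ + 2y₄ + 2y₅ + 2y₆ + 2y₇ + y₈] = 0.25·(9.54) = 2.38500.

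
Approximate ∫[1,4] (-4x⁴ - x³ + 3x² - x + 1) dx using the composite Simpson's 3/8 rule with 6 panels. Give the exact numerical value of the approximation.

-823.875

h = (4 − 1)/6 = 0.5.
Nodes x₀,…,x₆ = 1, 1.5, 2, 2.5, 3, 3.5, 4.
f(x) = -4x⁴ - x³ + 3x² - x + 1: f₀=-2, f₁=-17.375, f₂=-61, f₃=-154.625, f₄=-326, f₅=-608.875, f₆=-1043.
(3h/8)·[f₀ + 3f₁ + 3f₂ + 2f₃ + 3f₄ + 3f₅ + f₆] = 0.1875·(-4394) = -823.875.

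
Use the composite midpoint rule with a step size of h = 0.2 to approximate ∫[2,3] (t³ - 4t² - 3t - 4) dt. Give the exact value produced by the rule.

h = (3 − 2)/5 = 0.2.
Midpoints m₁,…,m₅ = 2.1, 2.3, 2.5, 2.7, 2.9.
f(m₁)=-18.679, f(m₂)=-19.893, f(m₃)=-20.875, f(m₄)=-21.577, f(m₅)=-21.951.
h·[f(m₁) + f(m₂) + f(m₃) + f(m₄) + f(m₅)] = 0.2·(-102.975) = -20.595.

-20.595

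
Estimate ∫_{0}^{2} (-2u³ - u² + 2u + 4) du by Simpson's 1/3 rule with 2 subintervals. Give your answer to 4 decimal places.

1.3333

h = (2 − 0)/2 = 1.
Nodes u₀,…,u₂ = 0, 1, 2.
f(u) = -2u³ - u² + 2u + 4: f₀=4, f₁=3, f₂=-12.
(h/3)·[f₀ + 4f₁ + f₂] = 0.333333·(4) = 1.3333.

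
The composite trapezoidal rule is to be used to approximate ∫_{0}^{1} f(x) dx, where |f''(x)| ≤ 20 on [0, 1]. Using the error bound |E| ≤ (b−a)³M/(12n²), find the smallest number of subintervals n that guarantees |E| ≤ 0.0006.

53

Need 20/(12n²) ≤ 0.0006.
n² ≥ 20/(12·0.0006) = 2777.78 ⇒ n ≥ 52.7046, so the smallest n is 53.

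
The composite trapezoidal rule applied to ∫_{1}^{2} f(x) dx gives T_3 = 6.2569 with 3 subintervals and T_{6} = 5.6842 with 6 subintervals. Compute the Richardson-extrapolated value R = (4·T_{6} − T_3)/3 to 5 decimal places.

R = (4·T_{6} − T_3) / 3 = (4·5.6842 − 6.2569)/3 = (16.4799)/3 = 5.49330.

5.49330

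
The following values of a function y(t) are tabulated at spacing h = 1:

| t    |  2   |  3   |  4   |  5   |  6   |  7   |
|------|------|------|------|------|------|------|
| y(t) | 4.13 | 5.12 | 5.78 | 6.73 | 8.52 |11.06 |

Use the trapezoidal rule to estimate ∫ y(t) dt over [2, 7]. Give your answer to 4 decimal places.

h = 1, n = 5.
(h/2)·[y₀ + 2y₁ + 2y₂ + 2y₃ + 2y₄ + y₅] = 0.5·(67.49) = 33.7450.

33.7450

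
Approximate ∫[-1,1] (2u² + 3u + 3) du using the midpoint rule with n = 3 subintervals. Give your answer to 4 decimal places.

h = (1 − (-1))/3 = 0.666667.
Midpoints m₁,…,m₃ = -0.666667, 0, 0.666667.
f(m₁)=1.888889, f(m₂)=3, f(m₃)=5.888889.
h·[f(m₁) + f(m₂) + f(m₃)] = 0.666667·(10.777778) = 7.1852.

7.1852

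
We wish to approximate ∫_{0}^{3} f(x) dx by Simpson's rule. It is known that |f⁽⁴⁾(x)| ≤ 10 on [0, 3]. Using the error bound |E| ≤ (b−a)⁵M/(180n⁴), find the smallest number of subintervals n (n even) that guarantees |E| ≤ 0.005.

Need 2430/(180n⁴) ≤ 0.005.
n⁴ ≥ 2430/(180·0.005) = 2700 ⇒ n ≥ 7.2084, so the smallest even n is 8. (n must be even for Simpson's rule.)

8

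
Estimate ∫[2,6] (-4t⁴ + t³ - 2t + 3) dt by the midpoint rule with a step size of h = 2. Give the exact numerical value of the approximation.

-5364

h = (6 − 2)/2 = 2.
Midpoints m₁,…,m₂ = 3, 5.
f(m₁)=-300, f(m₂)=-2382.
h·[f(m₁) + f(m₂)] = 2·(-2682) = -5364.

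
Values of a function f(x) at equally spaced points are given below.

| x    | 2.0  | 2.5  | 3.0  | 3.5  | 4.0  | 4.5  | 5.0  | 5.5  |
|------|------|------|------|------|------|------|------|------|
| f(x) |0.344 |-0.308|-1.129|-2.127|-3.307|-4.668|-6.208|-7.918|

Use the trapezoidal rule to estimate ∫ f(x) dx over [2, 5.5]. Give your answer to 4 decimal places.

h = 0.5, n = 7.
(h/2)·[y₀ + 2y₁ + 2y₂ + 2y₃ + 2y₄ + 2y₅ + 2y₆ + y₇] = 0.25·(-43.068) = -10.7670.

-10.7670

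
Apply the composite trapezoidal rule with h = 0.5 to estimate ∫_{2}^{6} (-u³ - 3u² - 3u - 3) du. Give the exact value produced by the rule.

h = (6 − 2)/8 = 0.5.
Nodes u₀,…,u₈ = 2, 2.5, 3, 3.5, 4, 4.5, 5, 5.5, 6.
f(u) = -u³ - 3u² - 3u - 3: f₀=-29, f₁=-44.875, f₂=-66, f₃=-93.125, f₄=-127, f₅=-168.375, f₆=-218, f₇=-276.625, f₈=-345.
(h/2)·[f₀ + 2f₁ + 2f₂ + 2f₃ + 2f₄ + 2f₅ + 2f₆ + 2f₇ + f₈] = 0.25·(-2362) = -590.5.

-590.5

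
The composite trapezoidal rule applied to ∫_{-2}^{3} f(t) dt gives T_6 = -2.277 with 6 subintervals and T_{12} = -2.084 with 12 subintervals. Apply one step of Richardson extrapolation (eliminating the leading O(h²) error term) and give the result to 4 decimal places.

-2.0197

R = (4·T_{12} − T_6) / 3 = (4·(-2.084) − (-2.277))/3 = (-6.059)/3 = -2.0197.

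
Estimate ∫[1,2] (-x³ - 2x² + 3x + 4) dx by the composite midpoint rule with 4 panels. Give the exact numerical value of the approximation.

h = (2 − 1)/4 = 0.25.
Midpoints m₁,…,m₄ = 1.125, 1.375, 1.625, 1.875.
f(m₁)=3.419921875, f(m₂)=1.744140625, f(m₃)=-0.697265625, f(m₄)=-3.998046875.
h·[f(m₁) + f(m₂) + f(m₃) + f(m₄)] = 0.25·(0.46875) = 0.1171875.

0.1171875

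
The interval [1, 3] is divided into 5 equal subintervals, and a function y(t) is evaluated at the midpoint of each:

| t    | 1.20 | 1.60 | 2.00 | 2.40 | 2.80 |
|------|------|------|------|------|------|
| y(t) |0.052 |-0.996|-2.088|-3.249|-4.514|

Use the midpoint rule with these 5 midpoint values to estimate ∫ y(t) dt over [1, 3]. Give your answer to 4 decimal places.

h = 0.4, n = 5.
h·[y(m₁) + y(m₂) + y(m₃) + y(m₄) + y(m₅)] = 0.4·(-10.795) = -4.3180.

-4.3180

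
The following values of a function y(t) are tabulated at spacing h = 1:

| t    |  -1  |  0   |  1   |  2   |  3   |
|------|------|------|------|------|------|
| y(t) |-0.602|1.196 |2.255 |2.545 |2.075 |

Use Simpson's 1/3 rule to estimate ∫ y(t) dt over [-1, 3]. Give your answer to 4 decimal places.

h = 1, n = 4.
(h/3)·[y₀ + 4y₁ + 2y₂ + 4y₃ + y₄] = 0.333333·(20.947) = 6.9823.

6.9823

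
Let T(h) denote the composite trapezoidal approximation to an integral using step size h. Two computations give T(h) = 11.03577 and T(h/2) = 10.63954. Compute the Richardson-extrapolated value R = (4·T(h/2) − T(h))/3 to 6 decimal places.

R = (4·T(h/2) − T(h)) / 3 = (4·10.63954 − 11.03577)/3 = (31.52239)/3 = 10.507463.

10.507463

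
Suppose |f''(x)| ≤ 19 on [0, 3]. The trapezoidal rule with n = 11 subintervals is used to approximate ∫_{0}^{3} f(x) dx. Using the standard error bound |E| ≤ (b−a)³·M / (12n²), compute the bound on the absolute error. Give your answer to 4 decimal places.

|E| ≤ (3)³·19 / (12·11²) = 513/1452 = 0.3533.

0.3533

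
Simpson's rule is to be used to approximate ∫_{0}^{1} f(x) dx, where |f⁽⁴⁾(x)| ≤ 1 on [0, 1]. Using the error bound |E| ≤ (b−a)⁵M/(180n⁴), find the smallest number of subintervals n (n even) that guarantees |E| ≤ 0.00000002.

Need 1/(180n⁴) ≤ 0.00000002.
n⁴ ≥ 1/(180·0.00000002) = 277778 ⇒ n ≥ 22.9575, so the smallest even n is 24. (n must be even for Simpson's rule.)

24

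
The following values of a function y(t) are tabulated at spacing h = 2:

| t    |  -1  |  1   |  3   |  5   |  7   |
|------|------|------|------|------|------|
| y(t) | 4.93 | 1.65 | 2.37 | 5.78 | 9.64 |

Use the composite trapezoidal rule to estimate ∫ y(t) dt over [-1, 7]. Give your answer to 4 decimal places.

h = 2, n = 4.
(h/2)·[y₀ + 2y₁ + 2y₂ + 2y₃ + y₄] = 1·(34.17) = 34.1700.

34.1700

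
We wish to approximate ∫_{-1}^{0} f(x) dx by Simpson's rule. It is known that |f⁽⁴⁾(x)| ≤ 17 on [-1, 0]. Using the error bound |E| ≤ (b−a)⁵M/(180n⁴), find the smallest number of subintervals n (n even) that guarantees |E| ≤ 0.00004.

Need 17/(180n⁴) ≤ 0.00004.
n⁴ ≥ 17/(180·0.00004) = 2361.11 ⇒ n ≥ 6.9707, so the smallest even n is 8. (n must be even for Simpson's rule.)

8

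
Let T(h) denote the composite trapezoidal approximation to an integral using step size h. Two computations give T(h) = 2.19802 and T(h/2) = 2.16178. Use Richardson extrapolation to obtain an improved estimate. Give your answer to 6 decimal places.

R = (4·T(h/2) − T(h)) / 3 = (4·2.16178 − 2.19802)/3 = (6.44910)/3 = 2.149700.

2.149700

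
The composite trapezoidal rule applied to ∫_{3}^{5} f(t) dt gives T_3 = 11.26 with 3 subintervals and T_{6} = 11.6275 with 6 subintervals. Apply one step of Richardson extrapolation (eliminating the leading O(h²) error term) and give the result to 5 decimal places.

R = (4·T_{6} − T_3) / 3 = (4·11.6275 − 11.26)/3 = (35.2500)/3 = 11.75000.

11.75000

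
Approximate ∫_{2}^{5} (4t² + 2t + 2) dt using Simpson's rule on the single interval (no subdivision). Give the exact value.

183

S = (b−a)/6 · [f(2) + 4f(3.5) + f(5)] = 0.5·[22 + 4·58 + 112] = 183.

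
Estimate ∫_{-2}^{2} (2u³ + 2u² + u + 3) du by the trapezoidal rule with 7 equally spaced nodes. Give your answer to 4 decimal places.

h = (2 − (-2))/6 = 0.666667.
Nodes u₀,…,u₆ = -2, -1.333333, -0.666667, 0, 0.666667, 1.333333, 2.
f(u) = 2u³ + 2u² + u + 3: f₀=-7, f₁=0.481481, f₂=2.629630, f₃=3, f₄=5.148148, f₅=12.629630, f₆=29.
(h/2)·[f₀ + 2f₁ + 2f₂ + 2f₃ + 2f₄ + 2f₅ + f₆] = 0.333333·(69.777778) = 23.2593.

23.2593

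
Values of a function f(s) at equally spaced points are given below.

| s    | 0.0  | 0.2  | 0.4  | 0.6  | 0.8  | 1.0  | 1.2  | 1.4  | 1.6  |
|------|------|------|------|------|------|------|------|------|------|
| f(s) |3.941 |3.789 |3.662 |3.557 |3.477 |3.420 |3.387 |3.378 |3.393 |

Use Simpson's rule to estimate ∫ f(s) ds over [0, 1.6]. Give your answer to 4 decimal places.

5.6641

h = 0.2, n = 8.
(h/3)·[y₀ + 4y₁ + 2y₂ + 4y₃ + 2y₄ + 4y₅ + 2y₆ + 4y₇ + y₈] = 0.066667·(84.962) = 5.6641.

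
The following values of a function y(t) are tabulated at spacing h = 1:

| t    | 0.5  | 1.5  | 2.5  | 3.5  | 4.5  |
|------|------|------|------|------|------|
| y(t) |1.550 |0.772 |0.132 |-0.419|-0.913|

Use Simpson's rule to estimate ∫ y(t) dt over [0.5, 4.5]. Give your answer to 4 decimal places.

h = 1, n = 4.
(h/3)·[y₀ + 4y₁ + 2y₂ + 4y₃ + y₄] = 0.333333·(2.313) = 0.7710.

0.7710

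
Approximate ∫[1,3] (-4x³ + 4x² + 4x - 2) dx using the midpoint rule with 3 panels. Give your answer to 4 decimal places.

h = (3 − 1)/3 = 0.666667.
Midpoints m₁,…,m₃ = 1.333333, 2, 2.666667.
f(m₁)=0.962963, f(m₂)=-10, f(m₃)=-38.740741.
h·[f(m₁) + f(m₂) + f(m₃)] = 0.666667·(-47.777778) = -31.8519.

-31.8519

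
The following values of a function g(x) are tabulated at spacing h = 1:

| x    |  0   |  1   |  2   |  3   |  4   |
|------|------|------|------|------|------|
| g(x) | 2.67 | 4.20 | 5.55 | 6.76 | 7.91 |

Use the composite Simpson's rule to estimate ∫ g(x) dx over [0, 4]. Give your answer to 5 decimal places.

21.84000

h = 1, n = 4.
(h/3)·[y₀ + 4y₁ + 2y₂ + 4y₃ + y₄] = 0.333333·(65.52) = 21.84000.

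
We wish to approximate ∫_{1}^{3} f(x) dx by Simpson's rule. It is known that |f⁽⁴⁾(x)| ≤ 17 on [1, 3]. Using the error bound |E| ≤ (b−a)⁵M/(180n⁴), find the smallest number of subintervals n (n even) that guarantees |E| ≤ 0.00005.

Need 544/(180n⁴) ≤ 0.00005.
n⁴ ≥ 544/(180·0.00005) = 60444.4 ⇒ n ≥ 15.6797, so the smallest even n is 16. (n must be even for Simpson's rule.)

16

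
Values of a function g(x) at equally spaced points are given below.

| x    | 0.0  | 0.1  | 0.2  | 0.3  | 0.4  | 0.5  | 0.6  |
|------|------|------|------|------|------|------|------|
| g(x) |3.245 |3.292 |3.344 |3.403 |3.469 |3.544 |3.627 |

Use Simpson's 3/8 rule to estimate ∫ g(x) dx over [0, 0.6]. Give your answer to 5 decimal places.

2.04844

h = 0.1, n = 6.
(3h/8)·[y₀ + 3y₁ + 3y₂ + 2y₃ + 3y₄ + 3y₅ + y₆] = 0.0375·(54.625) = 2.04844.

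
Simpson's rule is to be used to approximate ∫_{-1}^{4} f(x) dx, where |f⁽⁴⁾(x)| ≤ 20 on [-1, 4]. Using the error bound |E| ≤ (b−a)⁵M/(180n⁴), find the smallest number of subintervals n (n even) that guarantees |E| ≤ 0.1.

Need 62500/(180n⁴) ≤ 0.1.
n⁴ ≥ 62500/(180·0.1) = 3472.22 ⇒ n ≥ 7.6763, so the smallest even n is 8. (n must be even for Simpson's rule.)

8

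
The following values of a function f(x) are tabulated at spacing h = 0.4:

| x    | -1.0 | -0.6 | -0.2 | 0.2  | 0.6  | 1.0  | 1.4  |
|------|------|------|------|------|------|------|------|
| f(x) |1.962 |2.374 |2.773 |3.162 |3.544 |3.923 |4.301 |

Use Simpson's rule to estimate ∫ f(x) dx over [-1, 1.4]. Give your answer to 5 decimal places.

h = 0.4, n = 6.
(h/3)·[y₀ + 4y₁ + 2y₂ + 4y₃ + 2y₄ + 4y₅ + y₆] = 0.133333·(56.733) = 7.56440.

7.56440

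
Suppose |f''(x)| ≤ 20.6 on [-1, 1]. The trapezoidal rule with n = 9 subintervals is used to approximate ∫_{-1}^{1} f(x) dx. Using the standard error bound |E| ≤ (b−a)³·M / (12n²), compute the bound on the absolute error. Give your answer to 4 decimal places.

0.1695

|E| ≤ (2)³·20.6 / (12·9²) = 164.8/972 = 0.1695.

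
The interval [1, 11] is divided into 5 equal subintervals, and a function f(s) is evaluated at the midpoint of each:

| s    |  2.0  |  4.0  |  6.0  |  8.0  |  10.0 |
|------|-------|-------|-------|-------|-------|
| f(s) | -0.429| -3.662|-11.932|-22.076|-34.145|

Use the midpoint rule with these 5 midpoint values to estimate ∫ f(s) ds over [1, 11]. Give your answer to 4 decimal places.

-144.4880

h = 2, n = 5.
h·[y(m₁) + y(m₂) + y(m₃) + y(m₄) + y(m₅)] = 2·(-72.244) = -144.4880.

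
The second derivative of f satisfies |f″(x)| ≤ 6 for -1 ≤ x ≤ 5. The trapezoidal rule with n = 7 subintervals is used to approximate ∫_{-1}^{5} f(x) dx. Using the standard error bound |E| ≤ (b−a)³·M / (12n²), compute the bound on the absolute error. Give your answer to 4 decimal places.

2.2041

|E| ≤ (6)³·6 / (12·7²) = 1296/588 = 2.2041.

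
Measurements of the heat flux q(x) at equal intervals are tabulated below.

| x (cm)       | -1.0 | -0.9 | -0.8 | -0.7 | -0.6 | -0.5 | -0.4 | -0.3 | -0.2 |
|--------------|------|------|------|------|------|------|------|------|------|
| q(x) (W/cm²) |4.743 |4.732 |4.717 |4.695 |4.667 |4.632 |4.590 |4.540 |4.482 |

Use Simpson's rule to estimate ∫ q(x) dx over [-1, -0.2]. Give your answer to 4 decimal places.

h = 0.1, n = 8.
(h/3)·[y₀ + 4y₁ + 2y₂ + 4y₃ + 2y₄ + 4y₅ + 2y₆ + 4y₇ + y₈] = 0.033333·(111.569) = 3.7190.

3.7190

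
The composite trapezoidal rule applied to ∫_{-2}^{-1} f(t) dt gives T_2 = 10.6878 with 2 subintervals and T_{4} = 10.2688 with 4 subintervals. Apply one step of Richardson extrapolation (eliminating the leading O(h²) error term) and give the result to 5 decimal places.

10.12913

R = (4·T_{4} − T_2) / 3 = (4·10.2688 − 10.6878)/3 = (30.3874)/3 = 10.12913.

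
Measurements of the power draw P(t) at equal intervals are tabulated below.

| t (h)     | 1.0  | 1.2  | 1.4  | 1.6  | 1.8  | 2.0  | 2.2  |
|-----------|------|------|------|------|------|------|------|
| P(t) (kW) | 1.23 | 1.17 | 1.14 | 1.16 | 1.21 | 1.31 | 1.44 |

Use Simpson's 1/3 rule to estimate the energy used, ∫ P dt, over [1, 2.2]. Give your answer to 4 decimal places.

h = 0.2, n = 6.
(h/3)·[y₀ + 4y₁ + 2y₂ + 4y₃ + 2y₄ + 4y₅ + y₆] = 0.066667·(21.93) = 1.4620.

1.4620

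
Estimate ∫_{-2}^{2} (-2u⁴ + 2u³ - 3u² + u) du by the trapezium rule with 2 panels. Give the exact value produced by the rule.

h = (2 − (-2))/2 = 2.
Nodes u₀,…,u₂ = -2, 0, 2.
f(u) = -2u⁴ + 2u³ - 3u² + u: f₀=-62, f₁=0, f₂=-26.
(h/2)·[f₀ + 2f₁ + f₂] = 1·(-88) = -88.

-88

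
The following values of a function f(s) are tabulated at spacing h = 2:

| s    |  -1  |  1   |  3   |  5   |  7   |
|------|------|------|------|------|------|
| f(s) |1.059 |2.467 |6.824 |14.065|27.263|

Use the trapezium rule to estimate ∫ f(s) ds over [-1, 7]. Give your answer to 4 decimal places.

75.0340

h = 2, n = 4.
(h/2)·[y₀ + 2y₁ + 2y₂ + 2y₃ + y₄] = 1·(75.034) = 75.0340.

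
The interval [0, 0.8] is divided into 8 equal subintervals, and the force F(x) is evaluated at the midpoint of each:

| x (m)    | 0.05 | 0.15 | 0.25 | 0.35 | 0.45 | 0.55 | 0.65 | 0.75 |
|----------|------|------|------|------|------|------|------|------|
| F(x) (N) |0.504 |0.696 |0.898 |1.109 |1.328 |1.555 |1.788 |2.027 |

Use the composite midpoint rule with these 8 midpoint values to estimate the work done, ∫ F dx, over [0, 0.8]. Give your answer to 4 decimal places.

0.9905

h = 0.1, n = 8.
h·[y(m₁) + y(m₂) + y(m₃) + y(m₄) + y(m₅) + y(m₆) + y(m₇) + y(m₈)] = 0.1·(9.905) = 0.9905.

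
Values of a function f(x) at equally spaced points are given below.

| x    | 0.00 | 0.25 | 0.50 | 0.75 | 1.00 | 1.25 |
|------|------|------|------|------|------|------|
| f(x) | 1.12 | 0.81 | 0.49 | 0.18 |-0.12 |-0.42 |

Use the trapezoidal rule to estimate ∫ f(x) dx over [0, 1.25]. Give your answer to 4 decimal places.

0.4275

h = 0.25, n = 5.
(h/2)·[y₀ + 2y₁ + 2y₂ + 2y₃ + 2y₄ + y₅] = 0.125·(3.42) = 0.4275.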